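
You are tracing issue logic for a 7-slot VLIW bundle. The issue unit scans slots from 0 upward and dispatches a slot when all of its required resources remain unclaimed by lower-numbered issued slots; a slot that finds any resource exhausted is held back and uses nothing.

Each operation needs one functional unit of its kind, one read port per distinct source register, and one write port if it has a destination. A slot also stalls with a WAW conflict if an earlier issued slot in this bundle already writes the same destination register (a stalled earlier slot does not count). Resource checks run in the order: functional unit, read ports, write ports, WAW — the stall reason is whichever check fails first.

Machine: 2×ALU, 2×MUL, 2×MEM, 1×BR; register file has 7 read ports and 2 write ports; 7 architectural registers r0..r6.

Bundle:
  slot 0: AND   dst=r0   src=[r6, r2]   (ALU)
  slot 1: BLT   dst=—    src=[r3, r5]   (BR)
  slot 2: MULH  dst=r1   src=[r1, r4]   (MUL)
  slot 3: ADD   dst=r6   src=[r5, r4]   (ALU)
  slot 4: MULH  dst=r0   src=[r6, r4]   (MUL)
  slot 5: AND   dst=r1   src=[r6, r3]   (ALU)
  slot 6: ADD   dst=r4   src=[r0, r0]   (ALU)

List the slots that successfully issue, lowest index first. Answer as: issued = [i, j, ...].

issued = [0, 1, 2]

[0] ALU needs rd=2 wr=1: ok; after: ALU=1 MUL=2 MEM=2 BR=1, R=5, W=1
[1] BR needs rd=2 wr=0: ok; after: ALU=1 MUL=2 MEM=2 BR=0, R=3, W=1
[2] MUL needs rd=2 wr=1: ok; after: ALU=1 MUL=1 MEM=2 BR=0, R=1, W=0
[3] ALU needs rd=2 wr=1: RD_PORT; after: ALU=1 MUL=1 MEM=2 BR=0, R=1, W=0
[4] MUL needs rd=2 wr=1: RD_PORT; after: ALU=1 MUL=1 MEM=2 BR=0, R=1, W=0
[5] ALU needs rd=2 wr=1: RD_PORT; after: ALU=1 MUL=1 MEM=2 BR=0, R=1, W=0
[6] ALU needs rd=1 wr=1: WR_PORT; after: ALU=1 MUL=1 MEM=2 BR=0, R=1, W=0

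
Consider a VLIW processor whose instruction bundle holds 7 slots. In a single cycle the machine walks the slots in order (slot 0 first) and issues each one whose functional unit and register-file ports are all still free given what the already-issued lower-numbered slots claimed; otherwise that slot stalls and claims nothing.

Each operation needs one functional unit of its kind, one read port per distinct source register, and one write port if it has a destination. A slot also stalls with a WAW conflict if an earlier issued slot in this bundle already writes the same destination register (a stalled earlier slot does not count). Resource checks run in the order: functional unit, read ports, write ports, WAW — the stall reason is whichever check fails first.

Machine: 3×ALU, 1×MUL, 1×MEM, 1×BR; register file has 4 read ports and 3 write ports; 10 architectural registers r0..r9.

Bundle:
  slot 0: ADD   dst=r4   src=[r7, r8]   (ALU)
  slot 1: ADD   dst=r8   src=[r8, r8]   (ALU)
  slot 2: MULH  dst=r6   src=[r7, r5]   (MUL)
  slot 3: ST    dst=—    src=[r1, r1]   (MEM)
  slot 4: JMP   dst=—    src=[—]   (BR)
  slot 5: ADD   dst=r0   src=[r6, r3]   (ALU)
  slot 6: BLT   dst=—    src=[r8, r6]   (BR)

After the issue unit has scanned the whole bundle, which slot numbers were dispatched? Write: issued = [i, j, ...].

issued = [0, 1, 3, 4]

#0 ALU src=r7,r8 dispatched  <A:2 Mu:1 Ld:1 B:1 rd:2 wr:2>
#1 ALU src=r8,r8 dispatched  <A:1 Mu:1 Ld:1 B:1 rd:1 wr:1>
#2 MUL src=r7,r5 held:RD_PORT  <A:1 Mu:1 Ld:1 B:1 rd:1 wr:1>
#3 MEM src=r1,r1 dispatched  <A:1 Mu:1 Ld:0 B:1 rd:0 wr:1>
#4 BR src=- dispatched  <A:1 Mu:1 Ld:0 B:0 rd:0 wr:1>
#5 ALU src=r6,r3 held:RD_PORT  <A:1 Mu:1 Ld:0 B:0 rd:0 wr:1>
#6 BR src=r8,r6 held:FU  <A:1 Mu:1 Ld:0 B:0 rd:0 wr:1>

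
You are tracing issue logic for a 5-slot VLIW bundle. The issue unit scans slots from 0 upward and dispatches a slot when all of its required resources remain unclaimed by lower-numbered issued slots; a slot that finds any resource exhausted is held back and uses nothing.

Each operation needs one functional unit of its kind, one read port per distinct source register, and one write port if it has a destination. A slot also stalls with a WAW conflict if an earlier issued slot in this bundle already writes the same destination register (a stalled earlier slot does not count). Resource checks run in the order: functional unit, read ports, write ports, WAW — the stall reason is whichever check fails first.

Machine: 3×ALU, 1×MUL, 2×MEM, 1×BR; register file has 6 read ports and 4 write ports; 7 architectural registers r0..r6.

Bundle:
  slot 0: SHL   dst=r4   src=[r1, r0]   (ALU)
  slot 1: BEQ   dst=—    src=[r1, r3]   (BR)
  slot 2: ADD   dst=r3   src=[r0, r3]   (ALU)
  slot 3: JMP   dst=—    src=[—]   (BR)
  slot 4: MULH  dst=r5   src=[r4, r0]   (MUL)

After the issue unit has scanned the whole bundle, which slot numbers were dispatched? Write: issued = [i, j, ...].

issued = [0, 1, 2]

[0] ALU needs rd=2 wr=1: ok; after: ALU=2 MUL=1 MEM=2 BR=1, R=4, W=3
[1] BR needs rd=2 wr=0: ok; after: ALU=2 MUL=1 MEM=2 BR=0, R=2, W=3
[2] ALU needs rd=2 wr=1: ok; after: ALU=1 MUL=1 MEM=2 BR=0, R=0, W=2
[3] BR needs rd=0 wr=0: FU; after: ALU=1 MUL=1 MEM=2 BR=0, R=0, W=2
[4] MUL needs rd=2 wr=1: RD_PORT; after: ALU=1 MUL=1 MEM=2 BR=0, R=0, W=2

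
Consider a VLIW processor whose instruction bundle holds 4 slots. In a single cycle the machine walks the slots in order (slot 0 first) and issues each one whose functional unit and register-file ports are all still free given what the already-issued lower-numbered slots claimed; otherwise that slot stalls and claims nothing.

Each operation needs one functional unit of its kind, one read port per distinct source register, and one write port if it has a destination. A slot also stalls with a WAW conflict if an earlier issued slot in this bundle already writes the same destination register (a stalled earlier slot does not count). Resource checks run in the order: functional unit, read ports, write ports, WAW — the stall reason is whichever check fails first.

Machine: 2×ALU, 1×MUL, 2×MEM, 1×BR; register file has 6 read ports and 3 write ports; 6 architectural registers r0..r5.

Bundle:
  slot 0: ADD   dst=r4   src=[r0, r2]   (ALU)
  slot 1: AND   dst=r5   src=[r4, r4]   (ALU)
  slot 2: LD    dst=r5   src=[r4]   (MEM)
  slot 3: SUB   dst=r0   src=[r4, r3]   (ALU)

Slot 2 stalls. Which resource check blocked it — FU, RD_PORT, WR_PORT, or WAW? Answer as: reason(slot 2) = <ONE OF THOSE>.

[0] ALU needs rd=2 wr=1: ok; after: ALU=1 MUL=1 MEM=2 BR=1, R=4, W=2
[1] ALU needs rd=1 wr=1: ok; after: ALU=0 MUL=1 MEM=2 BR=1, R=3, W=1
[2] MEM needs rd=1 wr=1: WAW; after: ALU=0 MUL=1 MEM=2 BR=1, R=3, W=1
[3] ALU needs rd=2 wr=1: FU; after: ALU=0 MUL=1 MEM=2 BR=1, R=3, W=1

reason(slot 2) = WAW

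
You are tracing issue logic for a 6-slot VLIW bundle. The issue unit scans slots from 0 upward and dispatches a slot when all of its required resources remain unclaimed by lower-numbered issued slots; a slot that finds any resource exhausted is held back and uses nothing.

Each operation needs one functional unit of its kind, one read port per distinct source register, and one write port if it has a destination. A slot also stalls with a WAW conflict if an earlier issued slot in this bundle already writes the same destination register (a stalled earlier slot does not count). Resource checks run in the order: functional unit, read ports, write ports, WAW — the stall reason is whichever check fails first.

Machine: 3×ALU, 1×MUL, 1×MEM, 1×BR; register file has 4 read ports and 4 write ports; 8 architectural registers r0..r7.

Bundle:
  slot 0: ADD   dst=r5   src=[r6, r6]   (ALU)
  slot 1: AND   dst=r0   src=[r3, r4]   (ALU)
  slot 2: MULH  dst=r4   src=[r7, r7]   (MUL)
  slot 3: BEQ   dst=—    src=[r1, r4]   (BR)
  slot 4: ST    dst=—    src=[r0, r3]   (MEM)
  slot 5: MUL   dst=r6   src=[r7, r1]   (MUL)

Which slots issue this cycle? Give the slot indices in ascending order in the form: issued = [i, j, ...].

[0] ALU needs rd=1 wr=1: ok; after: ALU=2 MUL=1 MEM=1 BR=1, R=3, W=3
[1] ALU needs rd=2 wr=1: ok; after: ALU=1 MUL=1 MEM=1 BR=1, R=1, W=2
[2] MUL needs rd=1 wr=1: ok; after: ALU=1 MUL=0 MEM=1 BR=1, R=0, W=1
[3] BR needs rd=2 wr=0: RD_PORT; after: ALU=1 MUL=0 MEM=1 BR=1, R=0, W=1
[4] MEM needs rd=2 wr=0: RD_PORT; after: ALU=1 MUL=0 MEM=1 BR=1, R=0, W=1
[5] MUL needs rd=2 wr=1: FU; after: ALU=1 MUL=0 MEM=1 BR=1, R=0, W=1

issued = [0, 1, 2]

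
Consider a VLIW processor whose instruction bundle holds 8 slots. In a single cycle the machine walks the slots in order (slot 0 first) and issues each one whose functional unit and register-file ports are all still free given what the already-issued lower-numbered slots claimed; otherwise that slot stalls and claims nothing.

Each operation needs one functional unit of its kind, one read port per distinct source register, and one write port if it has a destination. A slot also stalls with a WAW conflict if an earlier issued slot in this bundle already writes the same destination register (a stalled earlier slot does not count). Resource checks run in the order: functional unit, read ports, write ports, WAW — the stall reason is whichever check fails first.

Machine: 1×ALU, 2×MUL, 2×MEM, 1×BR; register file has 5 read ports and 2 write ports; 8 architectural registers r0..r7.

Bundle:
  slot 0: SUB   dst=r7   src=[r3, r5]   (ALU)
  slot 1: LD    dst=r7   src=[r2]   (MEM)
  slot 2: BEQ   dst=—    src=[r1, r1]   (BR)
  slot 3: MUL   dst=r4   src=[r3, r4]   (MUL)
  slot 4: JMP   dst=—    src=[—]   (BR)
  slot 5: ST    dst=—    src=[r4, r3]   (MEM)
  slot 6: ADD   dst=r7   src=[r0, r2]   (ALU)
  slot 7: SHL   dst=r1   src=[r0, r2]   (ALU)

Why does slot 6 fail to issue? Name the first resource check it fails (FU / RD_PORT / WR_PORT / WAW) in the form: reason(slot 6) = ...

reason(slot 6) = FU

  0. ALU→r7 ⇒ go  {0A/2Mu/2Ld/1B | 3r 1w}
  1. MEM→r7 ⇒ no(WAW)  {0A/2Mu/2Ld/1B | 3r 1w}
  2. BR ⇒ go  {0A/2Mu/2Ld/0B | 2r 1w}
  3. MUL→r4 ⇒ go  {0A/1Mu/2Ld/0B | 0r 0w}
  4. BR ⇒ no(FU)  {0A/1Mu/2Ld/0B | 0r 0w}
  5. MEM ⇒ no(RD_PORT)  {0A/1Mu/2Ld/0B | 0r 0w}
  6. ALU→r7 ⇒ no(FU)  {0A/1Mu/2Ld/0B | 0r 0w}
  7. ALU→r1 ⇒ no(FU)  {0A/1Mu/2Ld/0B | 0r 0w}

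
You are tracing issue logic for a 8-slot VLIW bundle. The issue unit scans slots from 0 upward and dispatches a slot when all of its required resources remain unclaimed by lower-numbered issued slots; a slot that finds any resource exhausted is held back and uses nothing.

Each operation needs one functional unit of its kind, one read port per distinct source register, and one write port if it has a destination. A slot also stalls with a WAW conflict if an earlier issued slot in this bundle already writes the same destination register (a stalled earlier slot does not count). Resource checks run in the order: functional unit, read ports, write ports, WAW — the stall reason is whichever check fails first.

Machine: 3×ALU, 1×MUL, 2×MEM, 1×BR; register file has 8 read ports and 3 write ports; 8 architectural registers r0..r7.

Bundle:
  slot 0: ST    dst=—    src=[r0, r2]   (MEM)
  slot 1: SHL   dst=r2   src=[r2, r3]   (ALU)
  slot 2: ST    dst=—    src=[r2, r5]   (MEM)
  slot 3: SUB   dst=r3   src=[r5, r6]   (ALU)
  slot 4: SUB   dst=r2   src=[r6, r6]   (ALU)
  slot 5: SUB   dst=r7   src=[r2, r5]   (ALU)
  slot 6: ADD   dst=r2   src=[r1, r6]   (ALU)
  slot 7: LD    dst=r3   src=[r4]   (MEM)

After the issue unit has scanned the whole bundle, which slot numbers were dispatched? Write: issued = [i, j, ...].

  0. MEM ⇒ go  {3A/1Mu/1Ld/1B | 6r 3w}
  1. ALU→r2 ⇒ go  {2A/1Mu/1Ld/1B | 4r 2w}
  2. MEM ⇒ go  {2A/1Mu/0Ld/1B | 2r 2w}
  3. ALU→r3 ⇒ go  {1A/1Mu/0Ld/1B | 0r 1w}
  4. ALU→r2 ⇒ no(RD_PORT)  {1A/1Mu/0Ld/1B | 0r 1w}
  5. ALU→r7 ⇒ no(RD_PORT)  {1A/1Mu/0Ld/1B | 0r 1w}
  6. ALU→r2 ⇒ no(RD_PORT)  {1A/1Mu/0Ld/1B | 0r 1w}
  7. MEM→r3 ⇒ no(FU)  {1A/1Mu/0Ld/1B | 0r 1w}

issued = [0, 1, 2, 3]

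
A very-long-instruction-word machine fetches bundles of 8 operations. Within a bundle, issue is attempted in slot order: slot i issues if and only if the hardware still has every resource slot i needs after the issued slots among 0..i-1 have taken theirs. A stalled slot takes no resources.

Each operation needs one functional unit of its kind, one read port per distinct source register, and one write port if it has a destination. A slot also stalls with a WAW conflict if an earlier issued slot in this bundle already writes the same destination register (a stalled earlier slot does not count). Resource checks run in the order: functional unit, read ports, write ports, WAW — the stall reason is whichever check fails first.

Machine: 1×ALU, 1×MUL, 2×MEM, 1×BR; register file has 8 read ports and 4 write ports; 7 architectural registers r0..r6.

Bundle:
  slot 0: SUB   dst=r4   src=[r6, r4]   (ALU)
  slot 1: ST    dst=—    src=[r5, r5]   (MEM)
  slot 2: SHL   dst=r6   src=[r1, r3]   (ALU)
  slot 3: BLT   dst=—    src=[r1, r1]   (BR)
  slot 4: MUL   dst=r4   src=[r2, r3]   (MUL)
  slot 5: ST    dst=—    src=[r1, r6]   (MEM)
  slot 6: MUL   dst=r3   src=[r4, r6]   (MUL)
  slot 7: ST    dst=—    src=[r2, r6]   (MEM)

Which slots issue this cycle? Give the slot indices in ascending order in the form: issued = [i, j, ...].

  0. ALU→r4 ⇒ go  {0A/1Mu/2Ld/1B | 6r 3w}
  1. MEM ⇒ go  {0A/1Mu/1Ld/1B | 5r 3w}
  2. ALU→r6 ⇒ no(FU)  {0A/1Mu/1Ld/1B | 5r 3w}
  3. BR ⇒ go  {0A/1Mu/1Ld/0B | 4r 3w}
  4. MUL→r4 ⇒ no(WAW)  {0A/1Mu/1Ld/0B | 4r 3w}
  5. MEM ⇒ go  {0A/1Mu/0Ld/0B | 2r 3w}
  6. MUL→r3 ⇒ go  {0A/0Mu/0Ld/0B | 0r 2w}
  7. MEM ⇒ no(FU)  {0A/0Mu/0Ld/0B | 0r 2w}

issued = [0, 1, 3, 5, 6]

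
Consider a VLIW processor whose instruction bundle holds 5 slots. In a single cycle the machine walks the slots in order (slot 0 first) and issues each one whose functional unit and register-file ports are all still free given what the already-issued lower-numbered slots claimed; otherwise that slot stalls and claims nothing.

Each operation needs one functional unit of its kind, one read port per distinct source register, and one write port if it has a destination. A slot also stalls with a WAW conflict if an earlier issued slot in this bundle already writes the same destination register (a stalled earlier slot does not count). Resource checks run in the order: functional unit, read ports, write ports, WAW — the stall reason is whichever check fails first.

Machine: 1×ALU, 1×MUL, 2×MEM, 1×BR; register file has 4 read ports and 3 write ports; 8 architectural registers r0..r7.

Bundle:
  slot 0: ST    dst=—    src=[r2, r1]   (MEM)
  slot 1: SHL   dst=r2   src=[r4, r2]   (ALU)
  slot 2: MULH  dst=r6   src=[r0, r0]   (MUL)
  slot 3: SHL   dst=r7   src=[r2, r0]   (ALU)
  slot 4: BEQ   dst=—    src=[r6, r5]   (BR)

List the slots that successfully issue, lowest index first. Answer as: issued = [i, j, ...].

issued = [0, 1]

slot 0 (MEM): ISSUE — free A1,Mu1,Ld1,B1 rp2 wp3
slot 1 (ALU): ISSUE — free A0,Mu1,Ld1,B1 rp0 wp2
slot 2 (MUL): stall RD_PORT — free A0,Mu1,Ld1,B1 rp0 wp2
slot 3 (ALU): stall FU — free A0,Mu1,Ld1,B1 rp0 wp2
slot 4 (BR): stall RD_PORT — free A0,Mu1,Ld1,B1 rp0 wp2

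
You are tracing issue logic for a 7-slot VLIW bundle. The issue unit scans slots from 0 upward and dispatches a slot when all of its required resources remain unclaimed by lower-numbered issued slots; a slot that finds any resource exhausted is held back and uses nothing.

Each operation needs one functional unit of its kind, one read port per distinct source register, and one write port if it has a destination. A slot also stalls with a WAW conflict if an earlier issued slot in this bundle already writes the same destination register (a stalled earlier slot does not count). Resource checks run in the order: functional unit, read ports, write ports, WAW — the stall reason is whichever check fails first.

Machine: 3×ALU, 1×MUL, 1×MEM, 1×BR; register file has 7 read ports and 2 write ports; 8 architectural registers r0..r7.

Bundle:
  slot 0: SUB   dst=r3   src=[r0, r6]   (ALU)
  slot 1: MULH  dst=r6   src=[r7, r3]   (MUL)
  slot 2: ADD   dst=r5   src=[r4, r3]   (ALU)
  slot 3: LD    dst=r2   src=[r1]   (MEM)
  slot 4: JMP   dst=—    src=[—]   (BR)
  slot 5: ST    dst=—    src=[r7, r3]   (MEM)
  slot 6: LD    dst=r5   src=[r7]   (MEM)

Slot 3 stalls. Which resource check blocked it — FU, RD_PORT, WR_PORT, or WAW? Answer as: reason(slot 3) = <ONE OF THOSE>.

reason(slot 3) = WR_PORT

slot 0 (ALU): ISSUE — free A2,Mu1,Ld1,B1 rp5 wp1
slot 1 (MUL): ISSUE — free A2,Mu0,Ld1,B1 rp3 wp0
slot 2 (ALU): stall WR_PORT — free A2,Mu0,Ld1,B1 rp3 wp0
slot 3 (MEM): stall WR_PORT — free A2,Mu0,Ld1,B1 rp3 wp0
slot 4 (BR): ISSUE — free A2,Mu0,Ld1,B0 rp3 wp0
slot 5 (MEM): ISSUE — free A2,Mu0,Ld0,B0 rp1 wp0
slot 6 (MEM): stall FU — free A2,Mu0,Ld0,B0 rp1 wp0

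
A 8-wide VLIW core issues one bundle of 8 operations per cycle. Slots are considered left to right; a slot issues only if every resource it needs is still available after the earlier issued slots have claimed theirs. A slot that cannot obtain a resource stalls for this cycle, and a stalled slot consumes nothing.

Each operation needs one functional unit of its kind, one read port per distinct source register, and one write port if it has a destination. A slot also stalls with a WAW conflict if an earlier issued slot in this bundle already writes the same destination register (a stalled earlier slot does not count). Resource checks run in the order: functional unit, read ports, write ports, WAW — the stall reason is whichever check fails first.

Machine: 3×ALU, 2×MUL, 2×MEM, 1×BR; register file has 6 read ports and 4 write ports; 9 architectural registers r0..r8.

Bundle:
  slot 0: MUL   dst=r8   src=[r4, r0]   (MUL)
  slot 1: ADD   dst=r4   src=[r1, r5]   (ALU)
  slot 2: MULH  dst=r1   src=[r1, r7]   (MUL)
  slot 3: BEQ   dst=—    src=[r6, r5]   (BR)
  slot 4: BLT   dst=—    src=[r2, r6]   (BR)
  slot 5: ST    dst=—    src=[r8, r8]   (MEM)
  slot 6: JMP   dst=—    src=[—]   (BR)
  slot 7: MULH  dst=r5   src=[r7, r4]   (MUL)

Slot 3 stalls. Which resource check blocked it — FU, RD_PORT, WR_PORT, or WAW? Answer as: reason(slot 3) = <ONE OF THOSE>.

slot 0 (MUL): ISSUE — free A3,Mu1,Ld2,B1 rp4 wp3
slot 1 (ALU): ISSUE — free A2,Mu1,Ld2,B1 rp2 wp2
slot 2 (MUL): ISSUE — free A2,Mu0,Ld2,B1 rp0 wp1
slot 3 (BR): stall RD_PORT — free A2,Mu0,Ld2,B1 rp0 wp1
slot 4 (BR): stall RD_PORT — free A2,Mu0,Ld2,B1 rp0 wp1
slot 5 (MEM): stall RD_PORT — free A2,Mu0,Ld2,B1 rp0 wp1
slot 6 (BR): ISSUE — free A2,Mu0,Ld2,B0 rp0 wp1
slot 7 (MUL): stall FU — free A2,Mu0,Ld2,B0 rp0 wp1

reason(slot 3) = RD_PORT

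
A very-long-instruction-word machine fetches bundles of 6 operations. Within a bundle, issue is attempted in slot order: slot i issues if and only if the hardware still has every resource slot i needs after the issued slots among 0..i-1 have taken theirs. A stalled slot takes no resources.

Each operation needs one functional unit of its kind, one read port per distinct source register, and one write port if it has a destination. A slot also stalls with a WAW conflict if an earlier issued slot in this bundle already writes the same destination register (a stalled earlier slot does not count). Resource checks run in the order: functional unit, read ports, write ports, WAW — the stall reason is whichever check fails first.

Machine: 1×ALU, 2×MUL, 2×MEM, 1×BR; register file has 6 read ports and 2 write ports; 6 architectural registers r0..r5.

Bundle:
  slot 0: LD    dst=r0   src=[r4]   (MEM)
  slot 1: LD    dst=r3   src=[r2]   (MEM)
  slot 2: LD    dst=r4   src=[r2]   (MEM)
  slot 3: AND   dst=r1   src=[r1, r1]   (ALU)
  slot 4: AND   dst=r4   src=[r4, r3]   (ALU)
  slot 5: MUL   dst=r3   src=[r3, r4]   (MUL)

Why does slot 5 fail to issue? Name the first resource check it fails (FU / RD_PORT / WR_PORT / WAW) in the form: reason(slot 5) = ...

reason(slot 5) = WR_PORT

[0] MEM needs rd=1 wr=1: ok; after: ALU=1 MUL=2 MEM=1 BR=1, R=5, W=1
[1] MEM needs rd=1 wr=1: ok; after: ALU=1 MUL=2 MEM=0 BR=1, R=4, W=0
[2] MEM needs rd=1 wr=1: FU; after: ALU=1 MUL=2 MEM=0 BR=1, R=4, W=0
[3] ALU needs rd=1 wr=1: WR_PORT; after: ALU=1 MUL=2 MEM=0 BR=1, R=4, W=0
[4] ALU needs rd=2 wr=1: WR_PORT; after: ALU=1 MUL=2 MEM=0 BR=1, R=4, W=0
[5] MUL needs rd=2 wr=1: WR_PORT; after: ALU=1 MUL=2 MEM=0 BR=1, R=4, W=0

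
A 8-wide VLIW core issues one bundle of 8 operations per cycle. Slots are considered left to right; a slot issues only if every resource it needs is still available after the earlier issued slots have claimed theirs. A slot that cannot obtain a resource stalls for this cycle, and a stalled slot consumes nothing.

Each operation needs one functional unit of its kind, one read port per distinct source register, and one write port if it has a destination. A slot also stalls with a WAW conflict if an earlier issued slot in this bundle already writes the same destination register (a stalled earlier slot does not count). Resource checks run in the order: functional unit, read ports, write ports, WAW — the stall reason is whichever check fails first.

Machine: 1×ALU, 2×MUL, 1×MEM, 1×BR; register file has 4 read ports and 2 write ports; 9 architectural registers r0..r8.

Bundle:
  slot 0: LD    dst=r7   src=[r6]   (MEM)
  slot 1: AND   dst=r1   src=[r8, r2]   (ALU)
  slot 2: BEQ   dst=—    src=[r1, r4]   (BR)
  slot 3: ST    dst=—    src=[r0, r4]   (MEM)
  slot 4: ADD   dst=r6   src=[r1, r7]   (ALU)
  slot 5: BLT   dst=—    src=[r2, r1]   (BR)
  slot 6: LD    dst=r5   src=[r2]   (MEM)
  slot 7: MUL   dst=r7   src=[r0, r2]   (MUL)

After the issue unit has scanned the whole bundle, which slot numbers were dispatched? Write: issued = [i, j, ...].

issued = [0, 1]

  0. MEM→r7 ⇒ go  {1A/2Mu/0Ld/1B | 3r 1w}
  1. ALU→r1 ⇒ go  {0A/2Mu/0Ld/1B | 1r 0w}
  2. BR ⇒ no(RD_PORT)  {0A/2Mu/0Ld/1B | 1r 0w}
  3. MEM ⇒ no(FU)  {0A/2Mu/0Ld/1B | 1r 0w}
  4. ALU→r6 ⇒ no(FU)  {0A/2Mu/0Ld/1B | 1r 0w}
  5. BR ⇒ no(RD_PORT)  {0A/2Mu/0Ld/1B | 1r 0w}
  6. MEM→r5 ⇒ no(FU)  {0A/2Mu/0Ld/1B | 1r 0w}
  7. MUL→r7 ⇒ no(RD_PORT)  {0A/2Mu/0Ld/1B | 1r 0w}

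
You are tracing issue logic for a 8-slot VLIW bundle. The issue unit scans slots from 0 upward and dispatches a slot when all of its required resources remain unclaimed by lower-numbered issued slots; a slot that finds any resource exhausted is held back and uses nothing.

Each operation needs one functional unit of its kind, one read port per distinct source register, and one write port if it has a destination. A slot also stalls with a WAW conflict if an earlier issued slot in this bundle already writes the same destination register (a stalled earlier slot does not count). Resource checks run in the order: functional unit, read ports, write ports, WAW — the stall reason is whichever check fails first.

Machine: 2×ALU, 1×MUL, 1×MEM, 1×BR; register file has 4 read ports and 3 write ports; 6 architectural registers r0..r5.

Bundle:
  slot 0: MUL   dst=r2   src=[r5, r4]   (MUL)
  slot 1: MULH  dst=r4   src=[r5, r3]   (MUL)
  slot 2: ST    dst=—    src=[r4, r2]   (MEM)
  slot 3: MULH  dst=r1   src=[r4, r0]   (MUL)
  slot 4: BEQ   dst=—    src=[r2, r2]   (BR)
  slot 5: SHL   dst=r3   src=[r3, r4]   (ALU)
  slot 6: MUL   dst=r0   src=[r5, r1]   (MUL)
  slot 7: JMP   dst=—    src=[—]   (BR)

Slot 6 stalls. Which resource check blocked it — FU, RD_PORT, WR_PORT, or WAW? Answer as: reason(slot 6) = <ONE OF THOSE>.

[0] MUL needs rd=2 wr=1: ok; after: ALU=2 MUL=0 MEM=1 BR=1, R=2, W=2
[1] MUL needs rd=2 wr=1: FU; after: ALU=2 MUL=0 MEM=1 BR=1, R=2, W=2
[2] MEM needs rd=2 wr=0: ok; after: ALU=2 MUL=0 MEM=0 BR=1, R=0, W=2
[3] MUL needs rd=2 wr=1: FU; after: ALU=2 MUL=0 MEM=0 BR=1, R=0, W=2
[4] BR needs rd=1 wr=0: RD_PORT; after: ALU=2 MUL=0 MEM=0 BR=1, R=0, W=2
[5] ALU needs rd=2 wr=1: RD_PORT; after: ALU=2 MUL=0 MEM=0 BR=1, R=0, W=2
[6] MUL needs rd=2 wr=1: FU; after: ALU=2 MUL=0 MEM=0 BR=1, R=0, W=2
[7] BR needs rd=0 wr=0: ok; after: ALU=2 MUL=0 MEM=0 BR=0, R=0, W=2

reason(slot 6) = FU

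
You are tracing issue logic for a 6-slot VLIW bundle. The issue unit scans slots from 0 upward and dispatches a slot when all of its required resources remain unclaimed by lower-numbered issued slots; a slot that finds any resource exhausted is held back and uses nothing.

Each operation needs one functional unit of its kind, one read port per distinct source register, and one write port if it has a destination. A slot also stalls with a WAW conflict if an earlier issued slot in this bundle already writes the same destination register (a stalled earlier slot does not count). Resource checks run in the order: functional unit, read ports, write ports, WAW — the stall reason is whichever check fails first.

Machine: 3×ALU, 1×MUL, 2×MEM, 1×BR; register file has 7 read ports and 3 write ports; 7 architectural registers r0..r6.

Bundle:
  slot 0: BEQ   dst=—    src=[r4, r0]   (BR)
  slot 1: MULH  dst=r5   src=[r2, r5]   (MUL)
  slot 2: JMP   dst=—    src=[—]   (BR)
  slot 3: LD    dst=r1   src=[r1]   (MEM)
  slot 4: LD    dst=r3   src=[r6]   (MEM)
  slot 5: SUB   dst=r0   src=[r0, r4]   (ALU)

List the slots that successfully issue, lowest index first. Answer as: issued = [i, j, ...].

slot 0 (BR): ISSUE — free A3,Mu1,Ld2,B0 rp5 wp3
slot 1 (MUL): ISSUE — free A3,Mu0,Ld2,B0 rp3 wp2
slot 2 (BR): stall FU — free A3,Mu0,Ld2,B0 rp3 wp2
slot 3 (MEM): ISSUE — free A3,Mu0,Ld1,B0 rp2 wp1
slot 4 (MEM): ISSUE — free A3,Mu0,Ld0,B0 rp1 wp0
slot 5 (ALU): stall RD_PORT — free A3,Mu0,Ld0,B0 rp1 wp0

issued = [0, 1, 3, 4]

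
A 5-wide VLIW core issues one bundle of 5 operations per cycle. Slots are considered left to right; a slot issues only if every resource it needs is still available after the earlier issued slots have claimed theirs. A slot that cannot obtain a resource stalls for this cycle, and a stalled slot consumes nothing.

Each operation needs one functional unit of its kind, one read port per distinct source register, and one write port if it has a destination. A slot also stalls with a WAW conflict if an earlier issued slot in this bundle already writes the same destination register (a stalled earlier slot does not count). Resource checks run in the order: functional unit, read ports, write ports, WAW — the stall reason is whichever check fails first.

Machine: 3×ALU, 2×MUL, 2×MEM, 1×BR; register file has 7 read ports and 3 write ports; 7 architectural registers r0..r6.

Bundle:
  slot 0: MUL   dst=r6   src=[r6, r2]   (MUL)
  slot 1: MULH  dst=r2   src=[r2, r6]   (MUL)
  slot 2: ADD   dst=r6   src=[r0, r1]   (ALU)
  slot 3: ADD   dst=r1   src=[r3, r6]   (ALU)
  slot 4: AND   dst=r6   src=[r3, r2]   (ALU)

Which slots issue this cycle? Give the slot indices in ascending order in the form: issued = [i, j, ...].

(0) want 1×MUL +2rd +1wr — yes → AL3|MU1|ME2|BR1|rd5|wr2
(1) want 1×MUL +2rd +1wr — yes → AL3|MU0|ME2|BR1|rd3|wr1
(2) want 1×ALU +2rd +1wr — WAW → AL3|MU0|ME2|BR1|rd3|wr1
(3) want 1×ALU +2rd +1wr — yes → AL2|MU0|ME2|BR1|rd1|wr0
(4) want 1×ALU +2rd +1wr — RD_PORT → AL2|MU0|ME2|BR1|rd1|wr0

issued = [0, 1, 3]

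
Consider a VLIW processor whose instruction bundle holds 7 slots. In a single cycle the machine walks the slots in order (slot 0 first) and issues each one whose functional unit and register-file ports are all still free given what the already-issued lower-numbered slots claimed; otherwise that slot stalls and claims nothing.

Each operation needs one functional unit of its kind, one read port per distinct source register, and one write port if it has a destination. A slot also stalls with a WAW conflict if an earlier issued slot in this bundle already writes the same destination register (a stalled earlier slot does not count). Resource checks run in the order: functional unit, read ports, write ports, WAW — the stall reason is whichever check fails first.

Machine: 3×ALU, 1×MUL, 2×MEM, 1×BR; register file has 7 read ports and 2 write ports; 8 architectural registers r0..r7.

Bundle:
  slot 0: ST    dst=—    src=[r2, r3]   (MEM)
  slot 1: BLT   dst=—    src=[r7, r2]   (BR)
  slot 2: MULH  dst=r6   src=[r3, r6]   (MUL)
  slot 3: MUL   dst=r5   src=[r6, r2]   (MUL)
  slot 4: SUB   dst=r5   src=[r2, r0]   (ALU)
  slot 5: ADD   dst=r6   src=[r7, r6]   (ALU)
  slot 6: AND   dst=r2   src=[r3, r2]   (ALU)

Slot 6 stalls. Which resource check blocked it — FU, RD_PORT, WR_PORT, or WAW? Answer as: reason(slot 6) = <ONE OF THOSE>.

(0) want 1×MEM +2rd +0wr — yes → AL3|MU1|ME1|BR1|rd5|wr2
(1) want 1×BR +2rd +0wr — yes → AL3|MU1|ME1|BR0|rd3|wr2
(2) want 1×MUL +2rd +1wr — yes → AL3|MU0|ME1|BR0|rd1|wr1
(3) want 1×MUL +2rd +1wr — FU → AL3|MU0|ME1|BR0|rd1|wr1
(4) want 1×ALU +2rd +1wr — RD_PORT → AL3|MU0|ME1|BR0|rd1|wr1
(5) want 1×ALU +2rd +1wr — RD_PORT → AL3|MU0|ME1|BR0|rd1|wr1
(6) want 1×ALU +2rd +1wr — RD_PORT → AL3|MU0|ME1|BR0|rd1|wr1

reason(slot 6) = RD_PORT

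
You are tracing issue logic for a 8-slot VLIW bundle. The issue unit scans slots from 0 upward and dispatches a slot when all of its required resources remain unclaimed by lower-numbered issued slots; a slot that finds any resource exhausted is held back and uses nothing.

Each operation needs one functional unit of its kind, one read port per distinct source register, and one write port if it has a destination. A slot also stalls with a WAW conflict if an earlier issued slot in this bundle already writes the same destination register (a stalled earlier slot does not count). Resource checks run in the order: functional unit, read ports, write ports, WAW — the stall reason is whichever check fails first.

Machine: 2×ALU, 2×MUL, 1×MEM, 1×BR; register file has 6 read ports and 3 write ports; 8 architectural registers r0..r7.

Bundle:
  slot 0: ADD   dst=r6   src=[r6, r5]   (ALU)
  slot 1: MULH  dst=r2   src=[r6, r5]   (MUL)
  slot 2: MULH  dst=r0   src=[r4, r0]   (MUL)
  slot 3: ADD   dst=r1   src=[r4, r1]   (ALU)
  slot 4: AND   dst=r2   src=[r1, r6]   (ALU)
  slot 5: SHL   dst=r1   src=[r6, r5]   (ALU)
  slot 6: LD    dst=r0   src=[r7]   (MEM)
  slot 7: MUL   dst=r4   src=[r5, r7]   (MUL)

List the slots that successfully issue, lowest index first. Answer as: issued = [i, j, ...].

slot 0 (ALU): ISSUE — free A1,Mu2,Ld1,B1 rp4 wp2
slot 1 (MUL): ISSUE — free A1,Mu1,Ld1,B1 rp2 wp1
slot 2 (MUL): ISSUE — free A1,Mu0,Ld1,B1 rp0 wp0
slot 3 (ALU): stall RD_PORT — free A1,Mu0,Ld1,B1 rp0 wp0
slot 4 (ALU): stall RD_PORT — free A1,Mu0,Ld1,B1 rp0 wp0
slot 5 (ALU): stall RD_PORT — free A1,Mu0,Ld1,B1 rp0 wp0
slot 6 (MEM): stall RD_PORT — free A1,Mu0,Ld1,B1 rp0 wp0
slot 7 (MUL): stall FU — free A1,Mu0,Ld1,B1 rp0 wp0

issued = [0, 1, 2]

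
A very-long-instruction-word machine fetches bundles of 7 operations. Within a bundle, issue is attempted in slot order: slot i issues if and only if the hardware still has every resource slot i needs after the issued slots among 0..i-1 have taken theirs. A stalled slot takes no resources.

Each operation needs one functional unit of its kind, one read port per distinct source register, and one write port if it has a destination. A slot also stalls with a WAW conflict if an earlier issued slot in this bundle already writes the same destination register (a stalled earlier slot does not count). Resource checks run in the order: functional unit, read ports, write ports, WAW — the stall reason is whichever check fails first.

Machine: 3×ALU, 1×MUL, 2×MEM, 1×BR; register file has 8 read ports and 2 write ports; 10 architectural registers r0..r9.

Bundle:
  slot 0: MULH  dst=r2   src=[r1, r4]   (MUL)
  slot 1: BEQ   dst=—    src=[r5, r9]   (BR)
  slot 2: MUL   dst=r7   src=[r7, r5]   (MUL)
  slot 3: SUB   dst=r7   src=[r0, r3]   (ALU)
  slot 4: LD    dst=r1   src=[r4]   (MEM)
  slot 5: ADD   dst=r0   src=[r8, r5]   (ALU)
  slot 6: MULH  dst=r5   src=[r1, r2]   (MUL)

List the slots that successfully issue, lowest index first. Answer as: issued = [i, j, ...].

issued = [0, 1, 3]

slot 0 (MUL): ISSUE — free A3,Mu0,Ld2,B1 rp6 wp1
slot 1 (BR): ISSUE — free A3,Mu0,Ld2,B0 rp4 wp1
slot 2 (MUL): stall FU — free A3,Mu0,Ld2,B0 rp4 wp1
slot 3 (ALU): ISSUE — free A2,Mu0,Ld2,B0 rp2 wp0
slot 4 (MEM): stall WR_PORT — free A2,Mu0,Ld2,B0 rp2 wp0
slot 5 (ALU): stall WR_PORT — free A2,Mu0,Ld2,B0 rp2 wp0
slot 6 (MUL): stall FU — free A2,Mu0,Ld2,B0 rp2 wp0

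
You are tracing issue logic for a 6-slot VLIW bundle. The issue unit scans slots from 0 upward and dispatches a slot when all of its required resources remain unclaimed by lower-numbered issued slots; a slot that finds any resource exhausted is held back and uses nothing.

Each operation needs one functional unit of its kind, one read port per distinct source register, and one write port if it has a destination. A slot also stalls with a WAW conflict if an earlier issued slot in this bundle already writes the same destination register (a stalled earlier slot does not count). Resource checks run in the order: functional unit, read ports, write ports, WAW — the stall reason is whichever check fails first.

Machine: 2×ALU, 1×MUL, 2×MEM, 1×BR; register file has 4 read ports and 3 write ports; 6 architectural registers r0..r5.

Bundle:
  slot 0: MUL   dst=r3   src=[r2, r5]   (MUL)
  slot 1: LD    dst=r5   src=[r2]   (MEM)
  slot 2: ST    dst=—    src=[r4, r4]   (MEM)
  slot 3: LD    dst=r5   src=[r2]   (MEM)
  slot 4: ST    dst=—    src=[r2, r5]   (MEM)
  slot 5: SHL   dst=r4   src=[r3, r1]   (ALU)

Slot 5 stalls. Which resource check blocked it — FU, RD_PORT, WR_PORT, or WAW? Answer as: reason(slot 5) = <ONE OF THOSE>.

reason(slot 5) = RD_PORT

[0] MUL needs rd=2 wr=1: ok; after: ALU=2 MUL=0 MEM=2 BR=1, R=2, W=2
[1] MEM needs rd=1 wr=1: ok; after: ALU=2 MUL=0 MEM=1 BR=1, R=1, W=1
[2] MEM needs rd=1 wr=0: ok; after: ALU=2 MUL=0 MEM=0 BR=1, R=0, W=1
[3] MEM needs rd=1 wr=1: FU; after: ALU=2 MUL=0 MEM=0 BR=1, R=0, W=1
[4] MEM needs rd=2 wr=0: FU; after: ALU=2 MUL=0 MEM=0 BR=1, R=0, W=1
[5] ALU needs rd=2 wr=1: RD_PORT; after: ALU=2 MUL=0 MEM=0 BR=1, R=0, W=1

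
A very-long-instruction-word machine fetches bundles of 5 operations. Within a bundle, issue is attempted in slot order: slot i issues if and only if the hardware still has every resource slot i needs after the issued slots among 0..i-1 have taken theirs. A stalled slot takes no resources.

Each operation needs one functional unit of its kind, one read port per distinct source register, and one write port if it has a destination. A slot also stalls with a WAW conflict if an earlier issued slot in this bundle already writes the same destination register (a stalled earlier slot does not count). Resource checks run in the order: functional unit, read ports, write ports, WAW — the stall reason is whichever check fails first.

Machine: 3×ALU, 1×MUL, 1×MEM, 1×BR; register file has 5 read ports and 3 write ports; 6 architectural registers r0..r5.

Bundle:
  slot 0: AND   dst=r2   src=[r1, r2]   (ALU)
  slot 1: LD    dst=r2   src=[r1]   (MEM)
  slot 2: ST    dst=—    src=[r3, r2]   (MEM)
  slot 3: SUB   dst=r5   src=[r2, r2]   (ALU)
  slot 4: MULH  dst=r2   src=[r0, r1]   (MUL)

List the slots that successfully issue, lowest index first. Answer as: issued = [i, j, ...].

issued = [0, 2, 3]

(0) want 1×ALU +2rd +1wr — yes → AL2|MU1|ME1|BR1|rd3|wr2
(1) want 1×MEM +1rd +1wr — WAW → AL2|MU1|ME1|BR1|rd3|wr2
(2) want 1×MEM +2rd +0wr — yes → AL2|MU1|ME0|BR1|rd1|wr2
(3) want 1×ALU +1rd +1wr — yes → AL1|MU1|ME0|BR1|rd0|wr1
(4) want 1×MUL +2rd +1wr — RD_PORT → AL1|MU1|ME0|BR1|rd0|wr1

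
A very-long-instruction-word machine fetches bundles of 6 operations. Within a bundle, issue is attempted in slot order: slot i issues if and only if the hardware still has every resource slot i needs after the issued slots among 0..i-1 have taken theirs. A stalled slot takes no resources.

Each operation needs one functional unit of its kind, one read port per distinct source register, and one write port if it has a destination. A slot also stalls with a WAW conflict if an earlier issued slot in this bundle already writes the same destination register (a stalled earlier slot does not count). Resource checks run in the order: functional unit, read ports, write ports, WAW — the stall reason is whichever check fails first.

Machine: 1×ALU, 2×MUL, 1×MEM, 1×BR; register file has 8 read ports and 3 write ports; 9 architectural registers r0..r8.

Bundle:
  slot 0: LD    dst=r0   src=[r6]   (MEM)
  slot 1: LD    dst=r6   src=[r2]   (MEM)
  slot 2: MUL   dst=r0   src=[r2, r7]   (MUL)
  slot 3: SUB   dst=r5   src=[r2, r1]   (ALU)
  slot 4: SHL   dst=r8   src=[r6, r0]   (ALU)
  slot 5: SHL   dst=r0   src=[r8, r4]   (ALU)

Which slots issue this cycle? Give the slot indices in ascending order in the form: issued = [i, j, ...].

issued = [0, 3]

[0] MEM needs rd=1 wr=1: ok; after: ALU=1 MUL=2 MEM=0 BR=1, R=7, W=2
[1] MEM needs rd=1 wr=1: FU; after: ALU=1 MUL=2 MEM=0 BR=1, R=7, W=2
[2] MUL needs rd=2 wr=1: WAW; after: ALU=1 MUL=2 MEM=0 BR=1, R=7, W=2
[3] ALU needs rd=2 wr=1: ok; after: ALU=0 MUL=2 MEM=0 BR=1, R=5, W=1
[4] ALU needs rd=2 wr=1: FU; after: ALU=0 MUL=2 MEM=0 BR=1, R=5, W=1
[5] ALU needs rd=2 wr=1: FU; after: ALU=0 MUL=2 MEM=0 BR=1, R=5, W=1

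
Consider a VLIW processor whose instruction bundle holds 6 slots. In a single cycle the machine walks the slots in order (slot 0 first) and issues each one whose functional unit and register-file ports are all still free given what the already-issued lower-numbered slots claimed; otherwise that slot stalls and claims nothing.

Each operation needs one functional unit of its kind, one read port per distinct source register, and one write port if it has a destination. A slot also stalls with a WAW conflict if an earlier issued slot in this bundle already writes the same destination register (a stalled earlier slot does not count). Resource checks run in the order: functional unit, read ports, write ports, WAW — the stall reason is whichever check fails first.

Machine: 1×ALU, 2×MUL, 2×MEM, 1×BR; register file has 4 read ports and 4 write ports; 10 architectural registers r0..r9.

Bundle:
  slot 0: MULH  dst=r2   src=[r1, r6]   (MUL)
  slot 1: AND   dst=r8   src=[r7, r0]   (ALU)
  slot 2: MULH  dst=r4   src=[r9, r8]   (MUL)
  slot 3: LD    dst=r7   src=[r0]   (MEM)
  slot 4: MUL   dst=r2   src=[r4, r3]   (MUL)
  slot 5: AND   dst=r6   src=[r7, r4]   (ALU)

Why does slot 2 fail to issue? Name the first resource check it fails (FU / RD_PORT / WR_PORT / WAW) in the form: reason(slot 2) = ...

(0) want 1×MUL +2rd +1wr — yes → AL1|MU1|ME2|BR1|rd2|wr3
(1) want 1×ALU +2rd +1wr — yes → AL0|MU1|ME2|BR1|rd0|wr2
(2) want 1×MUL +2rd +1wr — RD_PORT → AL0|MU1|ME2|BR1|rd0|wr2
(3) want 1×MEM +1rd +1wr — RD_PORT → AL0|MU1|ME2|BR1|rd0|wr2
(4) want 1×MUL +2rd +1wr — RD_PORT → AL0|MU1|ME2|BR1|rd0|wr2
(5) want 1×ALU +2rd +1wr — FU → AL0|MU1|ME2|BR1|rd0|wr2

reason(slot 2) = RD_PORT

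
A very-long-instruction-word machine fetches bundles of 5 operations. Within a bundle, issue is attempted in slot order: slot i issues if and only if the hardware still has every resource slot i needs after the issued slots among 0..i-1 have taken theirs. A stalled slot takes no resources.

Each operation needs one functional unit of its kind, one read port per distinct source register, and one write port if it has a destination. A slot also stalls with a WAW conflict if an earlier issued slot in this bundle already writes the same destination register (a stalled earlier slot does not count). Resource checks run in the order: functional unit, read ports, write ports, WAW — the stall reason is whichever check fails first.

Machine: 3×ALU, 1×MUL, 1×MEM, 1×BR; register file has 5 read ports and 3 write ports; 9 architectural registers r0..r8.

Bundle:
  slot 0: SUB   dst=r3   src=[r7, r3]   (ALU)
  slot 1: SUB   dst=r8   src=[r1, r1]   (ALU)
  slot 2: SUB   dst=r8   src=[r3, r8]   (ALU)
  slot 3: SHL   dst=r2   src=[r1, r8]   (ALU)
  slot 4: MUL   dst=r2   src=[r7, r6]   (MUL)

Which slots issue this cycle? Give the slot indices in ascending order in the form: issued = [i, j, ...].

(0) want 1×ALU +2rd +1wr — yes → AL2|MU1|ME1|BR1|rd3|wr2
(1) want 1×ALU +1rd +1wr — yes → AL1|MU1|ME1|BR1|rd2|wr1
(2) want 1×ALU +2rd +1wr — WAW → AL1|MU1|ME1|BR1|rd2|wr1
(3) want 1×ALU +2rd +1wr — yes → AL0|MU1|ME1|BR1|rd0|wr0
(4) want 1×MUL +2rd +1wr — RD_PORT → AL0|MU1|ME1|BR1|rd0|wr0

issued = [0, 1, 3]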